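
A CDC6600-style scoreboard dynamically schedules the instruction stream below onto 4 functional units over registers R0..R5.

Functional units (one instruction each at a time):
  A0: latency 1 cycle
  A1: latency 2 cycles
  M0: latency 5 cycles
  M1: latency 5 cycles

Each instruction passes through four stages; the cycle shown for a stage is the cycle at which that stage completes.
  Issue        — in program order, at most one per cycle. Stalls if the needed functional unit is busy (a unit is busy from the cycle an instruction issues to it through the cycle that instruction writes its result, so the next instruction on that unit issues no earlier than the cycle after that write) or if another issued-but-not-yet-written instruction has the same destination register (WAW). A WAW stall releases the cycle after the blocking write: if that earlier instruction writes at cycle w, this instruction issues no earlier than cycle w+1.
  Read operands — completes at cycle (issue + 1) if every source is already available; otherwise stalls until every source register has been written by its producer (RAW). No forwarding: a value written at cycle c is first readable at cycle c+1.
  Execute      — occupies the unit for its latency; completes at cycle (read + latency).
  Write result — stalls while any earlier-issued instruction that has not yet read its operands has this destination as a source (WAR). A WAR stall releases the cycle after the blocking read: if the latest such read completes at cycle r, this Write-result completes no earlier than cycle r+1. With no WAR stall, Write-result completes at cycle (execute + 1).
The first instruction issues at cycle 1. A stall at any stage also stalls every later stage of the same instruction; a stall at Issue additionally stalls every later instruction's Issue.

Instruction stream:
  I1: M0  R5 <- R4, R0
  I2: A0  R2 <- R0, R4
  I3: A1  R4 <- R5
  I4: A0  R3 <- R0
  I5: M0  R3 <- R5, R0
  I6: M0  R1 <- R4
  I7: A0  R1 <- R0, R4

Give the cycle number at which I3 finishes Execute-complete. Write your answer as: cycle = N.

cycle = 11

I1 -> (1, 2, 7, 8)
I2 -> (2, 3, 4, 5)
I3 -> (3, 9, 11, 12)  // RAW R5: wait I1 write@8
I4 -> (6, 7, 8, 9)  // struct: A0 busy until I2 writes@5
I5 -> (10, 11, 16, 17)  // WAW R3: wait I4 write@9
I6 -> (18, 19, 24, 25)  // struct: M0 busy until I5 writes@17
I7 -> (26, 27, 28, 29)  // WAW R1: wait I6 write@25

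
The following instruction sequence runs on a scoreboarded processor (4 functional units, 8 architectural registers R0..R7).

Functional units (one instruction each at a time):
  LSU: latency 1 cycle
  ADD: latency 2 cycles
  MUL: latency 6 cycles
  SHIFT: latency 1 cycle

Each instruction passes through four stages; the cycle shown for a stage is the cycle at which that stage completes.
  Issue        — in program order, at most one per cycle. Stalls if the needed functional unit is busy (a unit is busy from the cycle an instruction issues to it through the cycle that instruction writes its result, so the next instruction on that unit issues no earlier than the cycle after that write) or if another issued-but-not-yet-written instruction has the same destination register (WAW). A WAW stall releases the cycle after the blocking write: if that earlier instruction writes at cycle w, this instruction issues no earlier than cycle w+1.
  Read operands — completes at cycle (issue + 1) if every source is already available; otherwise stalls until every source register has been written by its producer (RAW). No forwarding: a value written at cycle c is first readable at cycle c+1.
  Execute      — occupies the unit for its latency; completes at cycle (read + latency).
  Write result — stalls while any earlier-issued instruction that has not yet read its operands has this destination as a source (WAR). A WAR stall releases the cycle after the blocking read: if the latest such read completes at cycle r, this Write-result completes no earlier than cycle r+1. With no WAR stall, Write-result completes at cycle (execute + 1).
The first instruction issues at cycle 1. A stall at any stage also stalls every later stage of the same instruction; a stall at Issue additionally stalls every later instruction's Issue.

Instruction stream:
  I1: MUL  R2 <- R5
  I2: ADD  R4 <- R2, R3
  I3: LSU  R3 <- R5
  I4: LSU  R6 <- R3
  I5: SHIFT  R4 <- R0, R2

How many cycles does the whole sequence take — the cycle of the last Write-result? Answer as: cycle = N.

cycle = 17

cycle 1: I1 dispatched to MUL
cycle 2: I1 operands ready; I2 dispatched to ADD
cycle 3: I3 dispatched to LSU
cycle 4: I3 operands ready
cycle 5: I3 complete
cycle 8: I1 complete
cycle 9: R2←I1
cycle 10: I2 operands ready
cycle 11: R3←I3
cycle 12: I2 complete; I4 dispatched to LSU
cycle 13: R4←I2; I4 operands ready
cycle 14: I4 complete; I5 dispatched to SHIFT
cycle 15: R6←I4; I5 operands ready
cycle 16: I5 complete
cycle 17: R4←I5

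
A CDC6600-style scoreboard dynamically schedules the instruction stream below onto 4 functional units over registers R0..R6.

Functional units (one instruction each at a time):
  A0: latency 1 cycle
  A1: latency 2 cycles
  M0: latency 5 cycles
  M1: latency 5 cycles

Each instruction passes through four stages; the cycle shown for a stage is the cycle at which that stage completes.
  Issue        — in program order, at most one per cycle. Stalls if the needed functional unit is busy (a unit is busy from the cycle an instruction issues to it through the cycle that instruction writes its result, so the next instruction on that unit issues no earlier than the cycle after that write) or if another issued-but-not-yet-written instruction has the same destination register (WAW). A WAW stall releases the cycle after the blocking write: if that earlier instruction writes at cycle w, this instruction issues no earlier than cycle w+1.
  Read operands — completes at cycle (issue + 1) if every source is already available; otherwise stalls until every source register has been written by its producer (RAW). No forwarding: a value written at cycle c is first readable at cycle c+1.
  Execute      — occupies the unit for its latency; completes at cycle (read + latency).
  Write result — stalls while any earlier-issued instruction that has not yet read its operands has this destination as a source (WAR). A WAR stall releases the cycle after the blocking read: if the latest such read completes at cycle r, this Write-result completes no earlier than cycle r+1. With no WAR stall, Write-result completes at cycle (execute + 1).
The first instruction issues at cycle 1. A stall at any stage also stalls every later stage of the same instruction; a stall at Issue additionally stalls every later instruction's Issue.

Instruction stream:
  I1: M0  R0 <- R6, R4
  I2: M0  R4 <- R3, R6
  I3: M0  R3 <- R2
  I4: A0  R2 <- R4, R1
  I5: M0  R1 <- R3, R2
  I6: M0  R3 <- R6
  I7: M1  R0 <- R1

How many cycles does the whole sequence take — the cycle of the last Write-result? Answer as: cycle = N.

cycle = 41

c1: I1 issues→M0
c2: I1 reads
c7: I1 exec-done
c8: I1 writes R0
c9: I2 issues→M0
c10: I2 reads
c15: I2 exec-done
c16: I2 writes R4
c17: I3 issues→M0
c18: I3 reads | I4 issues→A0
c19: I4 reads
c20: I4 exec-done
c21: I4 writes R2
c23: I3 exec-done
c24: I3 writes R3
c25: I5 issues→M0
c26: I5 reads
c31: I5 exec-done
c32: I5 writes R1
c33: I6 issues→M0
c34: I6 reads | I7 issues→M1
c35: I7 reads
c39: I6 exec-done
c40: I6 writes R3 | I7 exec-done
c41: I7 writes R0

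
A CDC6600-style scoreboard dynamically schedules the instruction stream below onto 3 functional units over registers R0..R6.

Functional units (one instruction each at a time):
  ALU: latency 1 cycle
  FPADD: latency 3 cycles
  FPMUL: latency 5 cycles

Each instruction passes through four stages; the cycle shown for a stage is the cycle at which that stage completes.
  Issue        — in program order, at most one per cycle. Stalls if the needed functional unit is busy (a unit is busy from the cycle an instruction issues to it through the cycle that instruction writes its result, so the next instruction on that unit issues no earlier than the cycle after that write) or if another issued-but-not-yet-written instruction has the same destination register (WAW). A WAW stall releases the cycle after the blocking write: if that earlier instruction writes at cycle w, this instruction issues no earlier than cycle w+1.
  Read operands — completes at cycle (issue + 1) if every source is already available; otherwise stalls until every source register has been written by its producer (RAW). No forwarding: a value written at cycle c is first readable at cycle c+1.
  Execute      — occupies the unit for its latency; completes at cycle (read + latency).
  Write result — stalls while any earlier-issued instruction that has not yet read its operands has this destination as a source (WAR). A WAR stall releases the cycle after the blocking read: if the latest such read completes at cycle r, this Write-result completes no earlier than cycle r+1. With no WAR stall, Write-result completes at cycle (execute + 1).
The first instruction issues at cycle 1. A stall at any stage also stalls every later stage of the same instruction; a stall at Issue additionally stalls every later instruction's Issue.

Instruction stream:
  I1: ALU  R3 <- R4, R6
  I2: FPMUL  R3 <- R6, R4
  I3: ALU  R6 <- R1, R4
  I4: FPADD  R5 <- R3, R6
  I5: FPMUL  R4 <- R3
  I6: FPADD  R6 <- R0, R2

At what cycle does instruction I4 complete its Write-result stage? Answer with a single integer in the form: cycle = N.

I1 -> (1, 2, 3, 4)
I2 -> (5, 6, 11, 12)  // WAW R3: wait I1 write@4
I3 -> (6, 7, 8, 9)
I4 -> (7, 13, 16, 17)  // RAW R3: wait I2 write@12
I5 -> (13, 14, 19, 20)  // struct: FPMUL busy until I2 writes@12
I6 -> (18, 19, 22, 23)  // struct: FPADD busy until I4 writes@17

cycle = 17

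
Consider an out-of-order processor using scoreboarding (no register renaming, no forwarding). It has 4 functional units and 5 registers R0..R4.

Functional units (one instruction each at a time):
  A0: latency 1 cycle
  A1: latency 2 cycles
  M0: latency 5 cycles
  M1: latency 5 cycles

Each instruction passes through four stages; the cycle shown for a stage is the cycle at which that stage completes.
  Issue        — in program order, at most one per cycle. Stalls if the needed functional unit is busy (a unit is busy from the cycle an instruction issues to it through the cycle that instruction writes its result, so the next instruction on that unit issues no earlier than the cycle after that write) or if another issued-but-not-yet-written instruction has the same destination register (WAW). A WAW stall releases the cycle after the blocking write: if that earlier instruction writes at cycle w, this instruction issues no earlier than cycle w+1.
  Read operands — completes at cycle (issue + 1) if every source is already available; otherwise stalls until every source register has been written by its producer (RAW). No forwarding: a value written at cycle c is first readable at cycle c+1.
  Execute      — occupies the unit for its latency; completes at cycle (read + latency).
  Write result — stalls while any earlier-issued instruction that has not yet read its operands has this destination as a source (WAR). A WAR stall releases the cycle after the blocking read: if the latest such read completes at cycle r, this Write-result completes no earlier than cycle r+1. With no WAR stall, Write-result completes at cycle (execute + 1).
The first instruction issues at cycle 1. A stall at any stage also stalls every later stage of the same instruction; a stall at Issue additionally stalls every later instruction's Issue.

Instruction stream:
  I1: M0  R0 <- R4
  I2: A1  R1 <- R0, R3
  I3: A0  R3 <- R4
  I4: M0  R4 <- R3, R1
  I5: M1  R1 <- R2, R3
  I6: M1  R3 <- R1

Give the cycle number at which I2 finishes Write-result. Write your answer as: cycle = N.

cycle = 12

I1  is:1  ro:2  ex:7  wr:8
I2  is:2  ro:9  ex:11  wr:12  — RAW R0: wait I1 write@8
I3  is:3  ro:4  ex:5  wr:10  — WAR R3: wait I2 read@9
I4  is:9  ro:13  ex:18  wr:19  — struct: M0 busy until I1 writes@8, RAW R1: wait I2 write@12
I5  is:13  ro:14  ex:19  wr:20  — WAW R1: wait I2 write@12
I6  is:21  ro:22  ex:27  wr:28  — struct: M1 busy until I5 writes@20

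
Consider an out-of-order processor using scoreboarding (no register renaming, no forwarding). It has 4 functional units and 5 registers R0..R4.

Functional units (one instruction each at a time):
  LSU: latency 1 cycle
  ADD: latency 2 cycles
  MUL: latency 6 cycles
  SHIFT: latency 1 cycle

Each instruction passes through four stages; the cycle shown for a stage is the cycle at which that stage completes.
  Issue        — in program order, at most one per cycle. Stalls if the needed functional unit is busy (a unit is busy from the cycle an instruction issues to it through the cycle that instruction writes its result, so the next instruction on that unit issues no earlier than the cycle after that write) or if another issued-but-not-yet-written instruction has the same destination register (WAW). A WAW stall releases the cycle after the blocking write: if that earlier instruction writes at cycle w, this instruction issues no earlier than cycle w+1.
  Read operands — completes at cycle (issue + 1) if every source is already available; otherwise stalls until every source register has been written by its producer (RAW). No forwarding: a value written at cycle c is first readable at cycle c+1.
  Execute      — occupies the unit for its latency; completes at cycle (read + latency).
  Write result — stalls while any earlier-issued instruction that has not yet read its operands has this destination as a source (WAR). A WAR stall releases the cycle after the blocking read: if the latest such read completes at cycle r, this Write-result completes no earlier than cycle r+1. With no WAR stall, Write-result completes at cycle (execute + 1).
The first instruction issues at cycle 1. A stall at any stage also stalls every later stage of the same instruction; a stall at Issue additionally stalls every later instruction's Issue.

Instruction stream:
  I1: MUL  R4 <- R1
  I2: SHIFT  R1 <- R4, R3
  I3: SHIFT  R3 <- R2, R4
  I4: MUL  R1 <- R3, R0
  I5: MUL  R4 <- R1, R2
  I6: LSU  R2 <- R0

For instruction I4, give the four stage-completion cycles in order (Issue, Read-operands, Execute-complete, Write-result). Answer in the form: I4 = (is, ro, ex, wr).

  I1 | 1 | 2 | 8 | 9
  I2 | 2 | 10 | 11 | 12   RAW R4: wait I1 write@9
  I3 | 13 | 14 | 15 | 16   struct: SHIFT busy until I2 writes@12
  I4 | 14 | 17 | 23 | 24   RAW R3: wait I3 write@16
  I5 | 25 | 26 | 32 | 33   struct: MUL busy until I4 writes@24
  I6 | 26 | 27 | 28 | 29

I4 = (14, 17, 23, 24)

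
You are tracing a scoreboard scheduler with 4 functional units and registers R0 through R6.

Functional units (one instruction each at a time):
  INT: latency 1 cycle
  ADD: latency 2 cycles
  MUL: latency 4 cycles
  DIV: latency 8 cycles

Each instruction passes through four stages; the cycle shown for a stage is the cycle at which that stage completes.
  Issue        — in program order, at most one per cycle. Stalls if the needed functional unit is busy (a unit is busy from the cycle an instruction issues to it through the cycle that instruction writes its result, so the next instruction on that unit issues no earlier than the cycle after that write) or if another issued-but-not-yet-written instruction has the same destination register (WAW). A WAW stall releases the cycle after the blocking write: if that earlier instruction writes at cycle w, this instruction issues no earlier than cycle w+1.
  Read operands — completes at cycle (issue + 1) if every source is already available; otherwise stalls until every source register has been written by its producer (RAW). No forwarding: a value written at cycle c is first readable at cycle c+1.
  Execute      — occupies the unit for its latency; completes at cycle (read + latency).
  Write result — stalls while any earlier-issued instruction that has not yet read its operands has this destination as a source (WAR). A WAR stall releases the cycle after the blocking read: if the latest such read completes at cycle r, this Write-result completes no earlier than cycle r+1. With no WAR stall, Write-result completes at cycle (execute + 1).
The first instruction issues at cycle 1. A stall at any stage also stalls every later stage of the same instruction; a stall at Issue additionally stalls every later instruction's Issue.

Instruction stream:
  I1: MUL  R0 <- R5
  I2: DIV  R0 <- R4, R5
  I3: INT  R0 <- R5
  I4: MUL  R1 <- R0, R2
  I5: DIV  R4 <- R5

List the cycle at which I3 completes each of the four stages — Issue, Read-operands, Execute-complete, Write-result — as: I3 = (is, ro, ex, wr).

I3 = (19, 20, 21, 22)

  I1 | 1 | 2 | 6 | 7
  I2 | 8 | 9 | 17 | 18   WAW R0: wait I1 write@7
  I3 | 19 | 20 | 21 | 22   WAW R0: wait I2 write@18
  I4 | 20 | 23 | 27 | 28   RAW R0: wait I3 write@22
  I5 | 21 | 22 | 30 | 31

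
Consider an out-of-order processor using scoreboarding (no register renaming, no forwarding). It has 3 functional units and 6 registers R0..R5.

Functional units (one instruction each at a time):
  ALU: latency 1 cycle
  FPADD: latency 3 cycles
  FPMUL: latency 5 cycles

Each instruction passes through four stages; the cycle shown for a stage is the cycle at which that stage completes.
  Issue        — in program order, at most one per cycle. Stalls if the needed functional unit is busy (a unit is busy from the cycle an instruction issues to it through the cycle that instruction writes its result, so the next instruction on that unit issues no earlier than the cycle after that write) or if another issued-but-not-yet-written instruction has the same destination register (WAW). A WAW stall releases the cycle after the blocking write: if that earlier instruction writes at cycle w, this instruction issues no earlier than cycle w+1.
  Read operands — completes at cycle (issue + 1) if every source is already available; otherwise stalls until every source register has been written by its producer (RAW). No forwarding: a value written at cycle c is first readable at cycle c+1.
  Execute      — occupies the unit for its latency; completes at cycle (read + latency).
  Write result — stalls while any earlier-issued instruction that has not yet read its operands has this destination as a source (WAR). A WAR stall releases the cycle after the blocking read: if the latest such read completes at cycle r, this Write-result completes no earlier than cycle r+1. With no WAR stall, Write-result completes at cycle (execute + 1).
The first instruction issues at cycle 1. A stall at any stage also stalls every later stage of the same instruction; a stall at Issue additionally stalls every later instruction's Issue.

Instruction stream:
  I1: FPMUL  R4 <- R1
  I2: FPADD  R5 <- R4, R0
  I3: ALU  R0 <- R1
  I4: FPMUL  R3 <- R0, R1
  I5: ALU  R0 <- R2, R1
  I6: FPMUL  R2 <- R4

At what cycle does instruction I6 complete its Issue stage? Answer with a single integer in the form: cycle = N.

c1: I1→FPMUL
c2: I1 RO · I2→FPADD
c3: I3→ALU
c4: I3 RO
c5: I3 EX
c7: I1 EX
c8: I1 WR R4
c9: I2 RO · I4→FPMUL
c10: I3 WR R0
c11: I4 RO · I5→ALU
c12: I2 EX · I5 RO
c13: I2 WR R5 · I5 EX
c14: I5 WR R0
c16: I4 EX
c17: I4 WR R3
c18: I6→FPMUL
c19: I6 RO
c24: I6 EX
c25: I6 WR R2

cycle = 18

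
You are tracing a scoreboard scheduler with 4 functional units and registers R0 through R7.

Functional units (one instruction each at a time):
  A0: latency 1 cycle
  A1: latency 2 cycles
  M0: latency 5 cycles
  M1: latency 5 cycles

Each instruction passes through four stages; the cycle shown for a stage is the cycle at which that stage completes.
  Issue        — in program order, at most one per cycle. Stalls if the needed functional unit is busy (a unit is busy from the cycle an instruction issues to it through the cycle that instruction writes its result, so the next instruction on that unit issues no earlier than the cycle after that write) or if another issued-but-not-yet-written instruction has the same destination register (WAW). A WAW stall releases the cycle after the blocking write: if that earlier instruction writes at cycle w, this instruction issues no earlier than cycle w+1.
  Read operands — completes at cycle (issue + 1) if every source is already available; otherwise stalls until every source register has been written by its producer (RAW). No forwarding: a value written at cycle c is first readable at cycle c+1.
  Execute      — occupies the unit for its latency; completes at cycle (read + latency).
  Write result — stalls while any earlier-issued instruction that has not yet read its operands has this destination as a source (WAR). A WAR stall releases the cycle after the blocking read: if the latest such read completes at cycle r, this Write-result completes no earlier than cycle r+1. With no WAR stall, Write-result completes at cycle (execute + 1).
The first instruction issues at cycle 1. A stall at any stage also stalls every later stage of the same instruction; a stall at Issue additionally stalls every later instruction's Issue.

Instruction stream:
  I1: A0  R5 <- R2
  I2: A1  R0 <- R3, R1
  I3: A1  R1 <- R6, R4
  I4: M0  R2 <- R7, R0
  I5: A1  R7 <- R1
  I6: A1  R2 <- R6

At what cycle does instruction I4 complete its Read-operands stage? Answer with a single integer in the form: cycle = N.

cycle = 9

1) issue 1, read 2, done 3, write 4
2) issue 2, read 3, done 5, write 6
3) issue 7, read 8, done 10, write 11  <struct: A1 busy until I2 writes@6>
4) issue 8, read 9, done 14, write 15
5) issue 12, read 13, done 15, write 16  <struct: A1 busy until I3 writes@11>
6) issue 17, read 18, done 20, write 21  <struct: A1 busy until I5 writes@16>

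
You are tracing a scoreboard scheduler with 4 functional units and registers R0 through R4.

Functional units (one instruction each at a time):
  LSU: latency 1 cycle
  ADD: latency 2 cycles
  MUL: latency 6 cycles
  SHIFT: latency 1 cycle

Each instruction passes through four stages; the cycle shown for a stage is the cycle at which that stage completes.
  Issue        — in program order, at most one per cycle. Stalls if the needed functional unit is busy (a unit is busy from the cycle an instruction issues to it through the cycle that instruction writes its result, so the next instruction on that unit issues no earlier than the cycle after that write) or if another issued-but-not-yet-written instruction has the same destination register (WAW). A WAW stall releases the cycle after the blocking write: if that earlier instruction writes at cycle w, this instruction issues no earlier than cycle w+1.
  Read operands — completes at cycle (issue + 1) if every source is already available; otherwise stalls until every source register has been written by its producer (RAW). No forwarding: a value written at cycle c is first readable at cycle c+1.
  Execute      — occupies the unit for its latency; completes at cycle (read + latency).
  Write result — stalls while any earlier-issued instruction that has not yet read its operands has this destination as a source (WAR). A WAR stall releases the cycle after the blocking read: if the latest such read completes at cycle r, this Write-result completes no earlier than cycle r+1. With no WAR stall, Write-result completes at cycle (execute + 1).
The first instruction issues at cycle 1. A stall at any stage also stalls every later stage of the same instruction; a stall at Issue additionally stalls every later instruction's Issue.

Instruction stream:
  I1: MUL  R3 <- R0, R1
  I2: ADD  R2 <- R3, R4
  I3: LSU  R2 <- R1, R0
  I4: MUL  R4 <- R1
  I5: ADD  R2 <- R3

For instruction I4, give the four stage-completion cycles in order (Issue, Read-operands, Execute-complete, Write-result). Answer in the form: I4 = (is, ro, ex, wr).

[1] I1 dispatched to MUL
[2] I1 operands ready | I2 dispatched to ADD
[8] I1 complete
[9] R3←I1
[10] I2 operands ready
[12] I2 complete
[13] R2←I2
[14] I3 dispatched to LSU
[15] I3 operands ready | I4 dispatched to MUL
[16] I3 complete | I4 operands ready
[17] R2←I3
[18] I5 dispatched to ADD
[19] I5 operands ready
[21] I5 complete
[22] I4 complete | R2←I5
[23] R4←I4

I4 = (15, 16, 22, 23)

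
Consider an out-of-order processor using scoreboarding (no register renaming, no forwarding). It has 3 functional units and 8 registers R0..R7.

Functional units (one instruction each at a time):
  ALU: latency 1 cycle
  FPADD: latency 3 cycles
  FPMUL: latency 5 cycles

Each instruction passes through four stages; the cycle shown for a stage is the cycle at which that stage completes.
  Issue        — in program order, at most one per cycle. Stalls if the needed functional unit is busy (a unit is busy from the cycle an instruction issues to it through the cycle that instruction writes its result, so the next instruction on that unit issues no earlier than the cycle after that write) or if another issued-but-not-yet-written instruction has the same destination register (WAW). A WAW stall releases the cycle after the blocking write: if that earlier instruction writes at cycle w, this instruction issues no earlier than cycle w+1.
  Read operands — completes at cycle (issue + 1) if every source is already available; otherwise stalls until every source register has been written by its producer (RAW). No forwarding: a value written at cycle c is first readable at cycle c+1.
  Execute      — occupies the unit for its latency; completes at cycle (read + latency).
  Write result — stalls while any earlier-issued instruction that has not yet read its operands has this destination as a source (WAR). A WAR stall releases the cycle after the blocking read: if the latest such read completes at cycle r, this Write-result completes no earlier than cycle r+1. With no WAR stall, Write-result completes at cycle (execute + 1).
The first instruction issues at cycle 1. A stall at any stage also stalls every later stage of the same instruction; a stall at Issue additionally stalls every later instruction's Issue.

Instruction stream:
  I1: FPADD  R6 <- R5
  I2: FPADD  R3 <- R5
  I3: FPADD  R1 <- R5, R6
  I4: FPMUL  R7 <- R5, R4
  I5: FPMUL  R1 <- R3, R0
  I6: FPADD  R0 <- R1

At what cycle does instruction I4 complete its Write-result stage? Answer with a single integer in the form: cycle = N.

I1  is:1  ro:2  ex:5  wr:6
I2  is:7  ro:8  ex:11  wr:12  — struct: FPADD busy until I1 writes@6
I3  is:13  ro:14  ex:17  wr:18  — struct: FPADD busy until I2 writes@12
I4  is:14  ro:15  ex:20  wr:21
I5  is:22  ro:23  ex:28  wr:29  — struct: FPMUL busy until I4 writes@21
I6  is:23  ro:30  ex:33  wr:34  — RAW R1: wait I5 write@29

cycle = 21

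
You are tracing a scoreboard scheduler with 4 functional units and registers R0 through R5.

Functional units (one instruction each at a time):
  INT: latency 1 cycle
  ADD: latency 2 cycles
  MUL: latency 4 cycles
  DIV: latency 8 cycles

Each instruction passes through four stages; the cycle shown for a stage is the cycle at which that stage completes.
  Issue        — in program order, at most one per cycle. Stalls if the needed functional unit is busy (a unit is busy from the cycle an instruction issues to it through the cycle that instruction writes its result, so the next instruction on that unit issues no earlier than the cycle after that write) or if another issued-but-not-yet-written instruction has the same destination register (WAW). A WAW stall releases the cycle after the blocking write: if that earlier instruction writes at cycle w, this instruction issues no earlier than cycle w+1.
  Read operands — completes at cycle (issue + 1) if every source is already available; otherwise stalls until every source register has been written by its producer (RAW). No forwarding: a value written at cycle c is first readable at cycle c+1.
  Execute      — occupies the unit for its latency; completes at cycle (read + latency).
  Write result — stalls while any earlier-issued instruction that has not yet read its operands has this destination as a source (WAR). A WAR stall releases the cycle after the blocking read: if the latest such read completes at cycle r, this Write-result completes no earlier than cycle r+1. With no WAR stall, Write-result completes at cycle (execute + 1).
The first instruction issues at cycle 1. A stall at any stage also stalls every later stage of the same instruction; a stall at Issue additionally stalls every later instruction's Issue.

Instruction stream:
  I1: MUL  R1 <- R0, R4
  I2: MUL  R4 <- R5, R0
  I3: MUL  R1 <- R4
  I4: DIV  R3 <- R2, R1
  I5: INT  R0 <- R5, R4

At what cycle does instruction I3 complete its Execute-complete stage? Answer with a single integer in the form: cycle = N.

I1 -> (1, 2, 6, 7)
I2 -> (8, 9, 13, 14)  // struct: MUL busy until I1 writes@7
I3 -> (15, 16, 20, 21)  // struct: MUL busy until I2 writes@14
I4 -> (16, 22, 30, 31)  // RAW R1: wait I3 write@21
I5 -> (17, 18, 19, 20)

cycle = 20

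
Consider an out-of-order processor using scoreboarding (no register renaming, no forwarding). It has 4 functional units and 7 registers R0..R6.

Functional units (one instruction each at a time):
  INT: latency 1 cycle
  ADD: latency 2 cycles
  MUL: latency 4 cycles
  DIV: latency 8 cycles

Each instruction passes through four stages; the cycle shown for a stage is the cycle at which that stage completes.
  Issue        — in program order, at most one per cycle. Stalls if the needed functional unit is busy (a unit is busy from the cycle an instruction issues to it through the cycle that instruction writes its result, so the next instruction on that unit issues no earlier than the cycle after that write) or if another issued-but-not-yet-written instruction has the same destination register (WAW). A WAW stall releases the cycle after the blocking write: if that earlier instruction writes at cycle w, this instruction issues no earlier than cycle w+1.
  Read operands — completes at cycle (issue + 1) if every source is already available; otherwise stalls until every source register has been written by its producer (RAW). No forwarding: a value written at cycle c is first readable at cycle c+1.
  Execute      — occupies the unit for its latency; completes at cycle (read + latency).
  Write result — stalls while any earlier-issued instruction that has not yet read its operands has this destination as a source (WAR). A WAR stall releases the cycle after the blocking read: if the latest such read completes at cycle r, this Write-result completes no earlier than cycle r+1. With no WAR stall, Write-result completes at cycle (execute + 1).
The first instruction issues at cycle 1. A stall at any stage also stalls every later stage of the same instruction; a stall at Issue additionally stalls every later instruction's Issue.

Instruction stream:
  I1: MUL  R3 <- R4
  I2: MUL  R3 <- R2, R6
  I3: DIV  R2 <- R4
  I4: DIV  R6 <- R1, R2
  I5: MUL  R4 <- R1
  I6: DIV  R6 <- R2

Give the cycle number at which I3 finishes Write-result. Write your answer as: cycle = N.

t=1  I1 issues→MUL
t=2  I1 reads
t=6  I1 exec-done
t=7  I1 writes R3
t=8  I2 issues→MUL
t=9  I2 reads, I3 issues→DIV
t=10  I3 reads
t=13  I2 exec-done
t=14  I2 writes R3
t=18  I3 exec-done
t=19  I3 writes R2
t=20  I4 issues→DIV
t=21  I4 reads, I5 issues→MUL
t=22  I5 reads
t=26  I5 exec-done
t=27  I5 writes R4
t=29  I4 exec-done
t=30  I4 writes R6
t=31  I6 issues→DIV
t=32  I6 reads
t=40  I6 exec-done
t=41  I6 writes R6

cycle = 19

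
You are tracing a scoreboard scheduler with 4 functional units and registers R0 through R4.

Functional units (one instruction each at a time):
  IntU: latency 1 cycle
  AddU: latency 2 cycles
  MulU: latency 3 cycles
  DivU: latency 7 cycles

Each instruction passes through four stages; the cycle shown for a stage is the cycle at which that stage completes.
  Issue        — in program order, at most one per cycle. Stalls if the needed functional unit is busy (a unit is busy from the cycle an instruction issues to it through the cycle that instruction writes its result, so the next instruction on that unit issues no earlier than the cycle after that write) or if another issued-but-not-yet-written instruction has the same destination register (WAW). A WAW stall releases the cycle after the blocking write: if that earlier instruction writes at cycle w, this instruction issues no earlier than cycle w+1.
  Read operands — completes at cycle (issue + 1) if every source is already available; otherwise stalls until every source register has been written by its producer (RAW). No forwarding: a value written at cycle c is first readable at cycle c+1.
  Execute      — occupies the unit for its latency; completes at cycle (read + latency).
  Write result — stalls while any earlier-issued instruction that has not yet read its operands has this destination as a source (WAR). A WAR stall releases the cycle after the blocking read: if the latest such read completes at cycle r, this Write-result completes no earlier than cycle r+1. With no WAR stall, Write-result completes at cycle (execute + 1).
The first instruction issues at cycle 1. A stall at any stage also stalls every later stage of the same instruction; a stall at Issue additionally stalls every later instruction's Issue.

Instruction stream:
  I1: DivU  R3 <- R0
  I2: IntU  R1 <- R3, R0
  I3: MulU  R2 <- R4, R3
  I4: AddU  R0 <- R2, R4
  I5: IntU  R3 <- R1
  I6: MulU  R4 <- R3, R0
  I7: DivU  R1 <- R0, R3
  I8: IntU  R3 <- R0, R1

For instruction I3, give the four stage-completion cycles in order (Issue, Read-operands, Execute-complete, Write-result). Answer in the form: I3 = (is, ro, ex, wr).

I3 = (3, 11, 14, 15)

I1 -> (1, 2, 9, 10)
I2 -> (2, 11, 12, 13)  // RAW R3: wait I1 write@10
I3 -> (3, 11, 14, 15)  // RAW R3: wait I1 write@10
I4 -> (4, 16, 18, 19)  // RAW R2: wait I3 write@15
I5 -> (14, 15, 16, 17)  // struct: IntU busy until I2 writes@13
I6 -> (16, 20, 23, 24)  // struct: MulU busy until I3 writes@15, RAW R0: wait I4 write@19
I7 -> (17, 20, 27, 28)  // RAW R0: wait I4 write@19
I8 -> (18, 29, 30, 31)  // RAW R1: wait I7 write@28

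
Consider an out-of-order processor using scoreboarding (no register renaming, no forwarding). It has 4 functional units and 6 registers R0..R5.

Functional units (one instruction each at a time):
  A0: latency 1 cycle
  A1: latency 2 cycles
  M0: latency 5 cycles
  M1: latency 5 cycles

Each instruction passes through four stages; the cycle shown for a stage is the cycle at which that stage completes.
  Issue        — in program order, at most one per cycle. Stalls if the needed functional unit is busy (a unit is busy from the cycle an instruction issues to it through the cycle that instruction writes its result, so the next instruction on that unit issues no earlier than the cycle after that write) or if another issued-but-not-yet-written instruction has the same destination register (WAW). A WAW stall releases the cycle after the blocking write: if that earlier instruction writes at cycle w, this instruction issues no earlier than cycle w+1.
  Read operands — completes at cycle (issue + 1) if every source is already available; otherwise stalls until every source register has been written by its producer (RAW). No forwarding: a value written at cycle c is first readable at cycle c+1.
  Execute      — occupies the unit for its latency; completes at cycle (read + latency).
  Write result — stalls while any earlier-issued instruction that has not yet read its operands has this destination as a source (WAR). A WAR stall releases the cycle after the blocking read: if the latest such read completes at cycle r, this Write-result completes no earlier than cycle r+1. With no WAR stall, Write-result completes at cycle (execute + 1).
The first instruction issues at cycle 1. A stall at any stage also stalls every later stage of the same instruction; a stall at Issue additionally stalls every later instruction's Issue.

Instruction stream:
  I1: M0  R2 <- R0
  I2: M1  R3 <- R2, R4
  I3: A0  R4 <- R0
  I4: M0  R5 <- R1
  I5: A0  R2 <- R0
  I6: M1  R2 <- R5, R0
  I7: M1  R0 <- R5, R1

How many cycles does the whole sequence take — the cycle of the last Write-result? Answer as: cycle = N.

t=1  issue I1 (M0)
t=2  I1 read-ops, issue I2 (M1)
t=3  issue I3 (A0)
t=4  I3 read-ops
t=5  I3 finished on A0
t=7  I1 finished on M0
t=8  I1→R2
t=9  I2 read-ops, issue I4 (M0)
t=10  I3→R4, I4 read-ops
t=11  issue I5 (A0)
t=12  I5 read-ops
t=13  I5 finished on A0
t=14  I2 finished on M1, I5→R2
t=15  I2→R3, I4 finished on M0
t=16  I4→R5, issue I6 (M1)
t=17  I6 read-ops
t=22  I6 finished on M1
t=23  I6→R2
t=24  issue I7 (M1)
t=25  I7 read-ops
t=30  I7 finished on M1
t=31  I7→R0

cycle = 31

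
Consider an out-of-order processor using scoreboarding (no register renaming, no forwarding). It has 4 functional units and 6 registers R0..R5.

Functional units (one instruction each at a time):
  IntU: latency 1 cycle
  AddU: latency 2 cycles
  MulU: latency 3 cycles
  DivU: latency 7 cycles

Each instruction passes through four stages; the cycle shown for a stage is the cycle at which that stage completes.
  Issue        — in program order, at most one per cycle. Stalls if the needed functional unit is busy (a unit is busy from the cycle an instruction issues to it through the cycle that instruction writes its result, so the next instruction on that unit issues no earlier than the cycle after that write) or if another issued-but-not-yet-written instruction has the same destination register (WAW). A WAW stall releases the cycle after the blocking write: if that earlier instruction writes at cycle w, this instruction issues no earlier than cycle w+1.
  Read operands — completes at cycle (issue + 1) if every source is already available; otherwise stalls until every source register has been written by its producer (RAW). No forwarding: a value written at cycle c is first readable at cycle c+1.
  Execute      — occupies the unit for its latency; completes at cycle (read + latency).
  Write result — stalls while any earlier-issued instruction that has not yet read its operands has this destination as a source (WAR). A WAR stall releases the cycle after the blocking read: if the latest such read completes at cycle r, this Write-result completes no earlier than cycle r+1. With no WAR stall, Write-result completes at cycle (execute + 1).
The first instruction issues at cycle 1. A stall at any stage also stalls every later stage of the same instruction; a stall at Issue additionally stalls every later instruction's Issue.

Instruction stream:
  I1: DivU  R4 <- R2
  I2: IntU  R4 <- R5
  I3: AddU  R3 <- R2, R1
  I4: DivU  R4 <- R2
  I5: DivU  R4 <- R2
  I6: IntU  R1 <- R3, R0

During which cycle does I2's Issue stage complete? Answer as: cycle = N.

[1] I1→DivU
[2] I1 RO
[9] I1 EX
[10] I1 WR R4
[11] I2→IntU
[12] I2 RO · I3→AddU
[13] I2 EX · I3 RO
[14] I2 WR R4
[15] I3 EX · I4→DivU
[16] I3 WR R3 · I4 RO
[23] I4 EX
[24] I4 WR R4
[25] I5→DivU
[26] I5 RO · I6→IntU
[27] I6 RO
[28] I6 EX
[29] I6 WR R1
[33] I5 EX
[34] I5 WR R4

cycle = 11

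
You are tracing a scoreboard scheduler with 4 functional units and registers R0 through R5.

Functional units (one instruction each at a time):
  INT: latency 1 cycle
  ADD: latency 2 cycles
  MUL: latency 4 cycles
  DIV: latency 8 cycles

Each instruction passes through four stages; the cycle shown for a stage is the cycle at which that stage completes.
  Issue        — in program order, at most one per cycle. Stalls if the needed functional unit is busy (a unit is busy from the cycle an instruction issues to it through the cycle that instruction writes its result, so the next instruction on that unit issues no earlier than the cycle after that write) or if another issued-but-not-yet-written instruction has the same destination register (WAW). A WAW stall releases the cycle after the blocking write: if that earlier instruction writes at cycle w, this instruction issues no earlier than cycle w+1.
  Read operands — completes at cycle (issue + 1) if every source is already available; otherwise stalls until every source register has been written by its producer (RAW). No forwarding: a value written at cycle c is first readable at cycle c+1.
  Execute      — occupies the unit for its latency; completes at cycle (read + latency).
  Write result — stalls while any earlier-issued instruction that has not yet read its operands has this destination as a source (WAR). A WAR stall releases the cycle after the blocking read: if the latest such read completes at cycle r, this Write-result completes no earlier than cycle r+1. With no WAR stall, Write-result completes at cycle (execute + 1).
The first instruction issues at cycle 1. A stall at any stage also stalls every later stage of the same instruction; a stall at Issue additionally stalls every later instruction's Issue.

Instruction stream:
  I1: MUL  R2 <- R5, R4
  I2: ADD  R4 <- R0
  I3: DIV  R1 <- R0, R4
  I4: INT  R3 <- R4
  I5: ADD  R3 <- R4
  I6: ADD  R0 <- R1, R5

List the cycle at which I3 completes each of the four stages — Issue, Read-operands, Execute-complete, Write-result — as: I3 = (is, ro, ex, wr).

I3 = (3, 7, 15, 16)

cycle 1: I1 dispatched to MUL
cycle 2: I1 operands ready, I2 dispatched to ADD
cycle 3: I2 operands ready, I3 dispatched to DIV
cycle 4: I4 dispatched to INT
cycle 5: I2 complete
cycle 6: I1 complete, R4←I2
cycle 7: R2←I1, I3 operands ready, I4 operands ready
cycle 8: I4 complete
cycle 9: R3←I4
cycle 10: I5 dispatched to ADD
cycle 11: I5 operands ready
cycle 13: I5 complete
cycle 14: R3←I5
cycle 15: I3 complete, I6 dispatched to ADD
cycle 16: R1←I3
cycle 17: I6 operands ready
cycle 19: I6 complete
cycle 20: R0←I6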